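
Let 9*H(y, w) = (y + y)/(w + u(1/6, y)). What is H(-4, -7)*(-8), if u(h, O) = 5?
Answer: -32/9 ≈ -3.5556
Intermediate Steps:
H(y, w) = 2*y/(9*(5 + w)) (H(y, w) = ((y + y)/(w + 5))/9 = ((2*y)/(5 + w))/9 = (2*y/(5 + w))/9 = 2*y/(9*(5 + w)))
H(-4, -7)*(-8) = ((2/9)*(-4)/(5 - 7))*(-8) = ((2/9)*(-4)/(-2))*(-8) = ((2/9)*(-4)*(-½))*(-8) = (4/9)*(-8) = -32/9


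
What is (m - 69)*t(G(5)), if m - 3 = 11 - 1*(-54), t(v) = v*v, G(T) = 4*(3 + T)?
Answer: -1024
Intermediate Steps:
G(T) = 12 + 4*T
t(v) = v²
m = 68 (m = 3 + (11 - 1*(-54)) = 3 + (11 + 54) = 3 + 65 = 68)
(m - 69)*t(G(5)) = (68 - 69)*(12 + 4*5)² = -(12 + 20)² = -1*32² = -1*1024 = -1024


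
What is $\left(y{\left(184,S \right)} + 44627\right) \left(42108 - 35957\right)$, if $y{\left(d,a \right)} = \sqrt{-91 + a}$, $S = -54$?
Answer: $274500677 + 6151 i \sqrt{145} \approx 2.745 \cdot 10^{8} + 74068.0 i$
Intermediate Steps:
$\left(y{\left(184,S \right)} + 44627\right) \left(42108 - 35957\right) = \left(\sqrt{-91 - 54} + 44627\right) \left(42108 - 35957\right) = \left(\sqrt{-145} + 44627\right) 6151 = \left(i \sqrt{145} + 44627\right) 6151 = \left(44627 + i \sqrt{145}\right) 6151 = 274500677 + 6151 i \sqrt{145}$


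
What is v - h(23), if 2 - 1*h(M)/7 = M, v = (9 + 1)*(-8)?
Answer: 67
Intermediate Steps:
v = -80 (v = 10*(-8) = -80)
h(M) = 14 - 7*M
v - h(23) = -80 - (14 - 7*23) = -80 - (14 - 161) = -80 - 1*(-147) = -80 + 147 = 67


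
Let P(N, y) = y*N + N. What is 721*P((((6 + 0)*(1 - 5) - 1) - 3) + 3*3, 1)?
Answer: -27398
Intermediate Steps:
P(N, y) = N + N*y (P(N, y) = N*y + N = N + N*y)
721*P((((6 + 0)*(1 - 5) - 1) - 3) + 3*3, 1) = 721*(((((6 + 0)*(1 - 5) - 1) - 3) + 3*3)*(1 + 1)) = 721*((((6*(-4) - 1) - 3) + 9)*2) = 721*((((-24 - 1) - 3) + 9)*2) = 721*(((-25 - 3) + 9)*2) = 721*((-28 + 9)*2) = 721*(-19*2) = 721*(-38) = -27398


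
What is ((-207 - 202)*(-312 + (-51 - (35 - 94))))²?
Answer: 15459440896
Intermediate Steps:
((-207 - 202)*(-312 + (-51 - (35 - 94))))² = (-409*(-312 + (-51 - 1*(-59))))² = (-409*(-312 + (-51 + 59)))² = (-409*(-312 + 8))² = (-409*(-304))² = 124336² = 15459440896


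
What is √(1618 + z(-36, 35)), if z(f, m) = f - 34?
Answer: 6*√43 ≈ 39.345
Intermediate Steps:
z(f, m) = -34 + f
√(1618 + z(-36, 35)) = √(1618 + (-34 - 36)) = √(1618 - 70) = √1548 = 6*√43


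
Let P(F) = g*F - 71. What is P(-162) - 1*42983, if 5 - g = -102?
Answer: -60388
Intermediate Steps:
g = 107 (g = 5 - 1*(-102) = 5 + 102 = 107)
P(F) = -71 + 107*F (P(F) = 107*F - 71 = -71 + 107*F)
P(-162) - 1*42983 = (-71 + 107*(-162)) - 1*42983 = (-71 - 17334) - 42983 = -17405 - 42983 = -60388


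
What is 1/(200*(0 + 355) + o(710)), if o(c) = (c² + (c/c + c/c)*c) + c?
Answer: 1/577230 ≈ 1.7324e-6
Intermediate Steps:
o(c) = c² + 3*c (o(c) = (c² + (1 + 1)*c) + c = (c² + 2*c) + c = c² + 3*c)
1/(200*(0 + 355) + o(710)) = 1/(200*(0 + 355) + 710*(3 + 710)) = 1/(200*355 + 710*713) = 1/(71000 + 506230) = 1/577230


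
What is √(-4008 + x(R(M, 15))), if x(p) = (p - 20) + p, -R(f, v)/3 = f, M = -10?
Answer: 8*I*√62 ≈ 62.992*I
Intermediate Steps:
R(f, v) = -3*f
x(p) = -20 + 2*p (x(p) = (-20 + p) + p = -20 + 2*p)
√(-4008 + x(R(M, 15))) = √(-4008 + (-20 + 2*(-3*(-10)))) = √(-4008 + (-20 + 2*30)) = √(-4008 + (-20 + 60)) = √(-4008 + 40) = √(-3968) = 8*I*√62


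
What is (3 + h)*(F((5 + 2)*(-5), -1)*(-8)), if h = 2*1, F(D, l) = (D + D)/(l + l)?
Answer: -1400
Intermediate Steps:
F(D, l) = D/l (F(D, l) = (2*D)/((2*l)) = (2*D)*(1/(2*l)) = D/l)
h = 2
(3 + h)*(F((5 + 2)*(-5), -1)*(-8)) = (3 + 2)*((((5 + 2)*(-5))/(-1))*(-8)) = 5*(((7*(-5))*(-1))*(-8)) = 5*(-35*(-1)*(-8)) = 5*(35*(-8)) = 5*(-280) = -1400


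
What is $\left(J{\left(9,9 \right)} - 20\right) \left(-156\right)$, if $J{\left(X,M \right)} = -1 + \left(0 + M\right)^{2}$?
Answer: $-9360$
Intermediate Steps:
$J{\left(X,M \right)} = -1 + M^{2}$
$\left(J{\left(9,9 \right)} - 20\right) \left(-156\right) = \left(\left(-1 + 9^{2}\right) - 20\right) \left(-156\right) = \left(\left(-1 + 81\right) - 20\right) \left(-156\right) = \left(80 - 20\right) \left(-156\right) = 60 \left(-156\right) = -9360$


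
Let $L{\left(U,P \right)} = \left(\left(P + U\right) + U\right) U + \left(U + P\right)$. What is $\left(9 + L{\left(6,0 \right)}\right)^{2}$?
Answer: $7569$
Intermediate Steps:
$L{\left(U,P \right)} = P + U + U \left(P + 2 U\right)$ ($L{\left(U,P \right)} = \left(P + 2 U\right) U + \left(P + U\right) = U \left(P + 2 U\right) + \left(P + U\right) = P + U + U \left(P + 2 U\right)$)
$\left(9 + L{\left(6,0 \right)}\right)^{2} = \left(9 + \left(0 + 6 + 2 \cdot 6^{2} + 0 \cdot 6\right)\right)^{2} = \left(9 + \left(0 + 6 + 2 \cdot 36 + 0\right)\right)^{2} = \left(9 + \left(0 + 6 + 72 + 0\right)\right)^{2} = \left(9 + 78\right)^{2} = 87^{2} = 7569$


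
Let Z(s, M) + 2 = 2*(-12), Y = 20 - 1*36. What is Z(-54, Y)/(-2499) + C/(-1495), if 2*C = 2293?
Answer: -5652467/7472010 ≈ -0.75648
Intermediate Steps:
C = 2293/2 (C = (1/2)*2293 = 2293/2 ≈ 1146.5)
Y = -16 (Y = 20 - 36 = -16)
Z(s, M) = -26 (Z(s, M) = -2 + 2*(-12) = -2 - 24 = -26)
Z(-54, Y)/(-2499) + C/(-1495) = -26/(-2499) + (2293/2)/(-1495) = -26*(-1/2499) + (2293/2)*(-1/1495) = 26/2499 - 2293/2990 = -5652467/7472010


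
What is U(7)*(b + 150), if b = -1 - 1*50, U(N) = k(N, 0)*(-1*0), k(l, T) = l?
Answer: 0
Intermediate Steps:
U(N) = 0 (U(N) = N*(-1*0) = N*0 = 0)
b = -51 (b = -1 - 50 = -51)
U(7)*(b + 150) = 0*(-51 + 150) = 0*99 = 0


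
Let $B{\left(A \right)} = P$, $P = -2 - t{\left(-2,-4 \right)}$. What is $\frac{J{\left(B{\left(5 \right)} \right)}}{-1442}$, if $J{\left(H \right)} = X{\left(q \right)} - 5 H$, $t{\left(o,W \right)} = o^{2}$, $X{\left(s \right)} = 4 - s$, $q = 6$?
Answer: $- \frac{2}{103} \approx -0.019417$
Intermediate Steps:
$P = -6$ ($P = -2 - \left(-2\right)^{2} = -2 - 4 = -6$)
$B{\left(A \right)} = -6$
$J{\left(H \right)} = -2 - 5 H$ ($J{\left(H \right)} = \left(4 - 6\right) - 5 H = -2 - 5 H$)
$\frac{J{\left(B{\left(5 \right)} \right)}}{-1442} = \frac{-2 - -30}{-1442} = \left(-2 + 30\right) \left(- \frac{1}{1442}\right) = 28 \left(- \frac{1}{1442}\right) = - \frac{2}{103}$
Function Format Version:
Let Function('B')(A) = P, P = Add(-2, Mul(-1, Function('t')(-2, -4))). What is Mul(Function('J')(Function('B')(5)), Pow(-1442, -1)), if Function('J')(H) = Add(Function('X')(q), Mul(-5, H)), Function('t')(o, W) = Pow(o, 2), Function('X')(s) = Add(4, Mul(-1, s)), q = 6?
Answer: Rational(-2, 103) ≈ -0.019417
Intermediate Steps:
P = -6 (P = Add(-2, Mul(-1, Pow(-2, 2))) = Add(-2, Mul(-1, 4)) = Add(-2, -4) = -6)
Function('B')(A) = -6
Function('J')(H) = Add(-2, Mul(-5, H)) (Function('J')(H) = Add(Add(4, Mul(-1, 6)), Mul(-5, H)) = Add(Add(4, -6), Mul(-5, H)) = Add(-2, Mul(-5, H)))
Mul(Function('J')(Function('B')(5)), Pow(-1442, -1)) = Mul(Add(-2, Mul(-5, -6)), Pow(-1442, -1)) = Mul(Add(-2, 30), Rational(-1, 1442)) = Mul(28, Rational(-1, 1442)) = Rational(-2, 103)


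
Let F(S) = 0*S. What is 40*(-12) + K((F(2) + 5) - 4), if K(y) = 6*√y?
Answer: -474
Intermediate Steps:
F(S) = 0
40*(-12) + K((F(2) + 5) - 4) = 40*(-12) + 6*√((0 + 5) - 4) = -480 + 6*√(5 - 4) = -480 + 6*√1 = -480 + 6*1 = -480 + 6 = -474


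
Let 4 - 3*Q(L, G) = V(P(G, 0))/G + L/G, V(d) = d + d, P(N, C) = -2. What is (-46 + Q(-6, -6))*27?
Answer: -1221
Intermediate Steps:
V(d) = 2*d
Q(L, G) = 4/3 + 4/(3*G) - L/(3*G) (Q(L, G) = 4/3 - ((2*(-2))/G + L/G)/3 = 4/3 - (-4/G + L/G)/3 = 4/3 + (4/(3*G) - L/(3*G)) = 4/3 + 4/(3*G) - L/(3*G))
(-46 + Q(-6, -6))*27 = (-46 + (1/3)*(4 - 1*(-6) + 4*(-6))/(-6))*27 = (-46 + (1/3)*(-1/6)*(4 + 6 - 24))*27 = (-46 + (1/3)*(-1/6)*(-14))*27 = (-46 + 7/9)*27 = -407/9*27 = -1221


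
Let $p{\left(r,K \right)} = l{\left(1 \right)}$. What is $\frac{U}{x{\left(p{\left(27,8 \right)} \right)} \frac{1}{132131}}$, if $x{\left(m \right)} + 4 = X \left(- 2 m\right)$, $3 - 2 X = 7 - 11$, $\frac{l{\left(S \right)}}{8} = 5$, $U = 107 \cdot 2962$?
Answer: $- \frac{294907087}{2} \approx -1.4745 \cdot 10^{8}$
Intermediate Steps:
$U = 316934$
$l{\left(S \right)} = 40$ ($l{\left(S \right)} = 8 \cdot 5 = 40$)
$p{\left(r,K \right)} = 40$
$X = \frac{7}{2}$ ($X = \frac{3}{2} - \frac{7 - 11}{2} = \frac{3}{2} - -2 = \frac{3}{2} + 2 = \frac{7}{2} \approx 3.5$)
$x{\left(m \right)} = -4 - 7 m$ ($x{\left(m \right)} = -4 + \frac{7 \left(- 2 m\right)}{2} = -4 - 7 m$)
$\frac{U}{x{\left(p{\left(27,8 \right)} \right)} \frac{1}{132131}} = \frac{316934}{\left(-4 - 280\right) \frac{1}{132131}} = \frac{316934}{\left(-284\right) \frac{1}{132131}} = \frac{316934}{- \frac{4}{1861}} = 316934 \left(- \frac{1861}{4}\right) = - \frac{294907087}{2}$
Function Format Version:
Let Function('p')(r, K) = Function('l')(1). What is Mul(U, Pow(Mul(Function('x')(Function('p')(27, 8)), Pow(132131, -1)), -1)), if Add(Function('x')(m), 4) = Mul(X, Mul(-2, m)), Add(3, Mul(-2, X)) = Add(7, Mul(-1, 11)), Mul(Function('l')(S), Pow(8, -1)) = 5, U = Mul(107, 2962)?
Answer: Rational(-294907087, 2) ≈ -1.4745e+8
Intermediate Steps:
U = 316934
Function('l')(S) = 40 (Function('l')(S) = Mul(8, 5) = 40)
Function('p')(r, K) = 40
X = Rational(7, 2) (X = Add(Rational(3, 2), Mul(Rational(-1, 2), Add(7, Mul(-1, 11)))) = Add(Rational(3, 2), Mul(Rational(-1, 2), Add(7, -11))) = Add(Rational(3, 2), Mul(Rational(-1, 2), -4)) = Add(Rational(3, 2), 2) = Rational(7, 2) ≈ 3.5000)
Function('x')(m) = Add(-4, Mul(-7, m)) (Function('x')(m) = Add(-4, Mul(Rational(7, 2), Mul(-2, m))) = Add(-4, Mul(-7, m)))
Mul(U, Pow(Mul(Function('x')(Function('p')(27, 8)), Pow(132131, -1)), -1)) = Mul(316934, Pow(Mul(Add(-4, Mul(-7, 40)), Pow(132131, -1)), -1)) = Mul(316934, Pow(Mul(Add(-4, -280), Rational(1, 132131)), -1)) = Mul(316934, Pow(Mul(-284, Rational(1, 132131)), -1)) = Mul(316934, Pow(Rational(-4, 1861), -1)) = Mul(316934, Rational(-1861, 4)) = Rational(-294907087, 2)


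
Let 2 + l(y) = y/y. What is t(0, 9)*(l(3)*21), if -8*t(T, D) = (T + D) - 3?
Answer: 63/4 ≈ 15.750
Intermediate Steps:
l(y) = -1 (l(y) = -2 + y/y = -2 + 1 = -1)
t(T, D) = 3/8 - D/8 - T/8 (t(T, D) = -((T + D) - 3)/8 = -((D + T) - 3)/8 = -(-3 + D + T)/8 = 3/8 - D/8 - T/8)
t(0, 9)*(l(3)*21) = (3/8 - ⅛*9 - ⅛*0)*(-1*21) = (3/8 - 9/8 + 0)*(-21) = -¾*(-21) = 63/4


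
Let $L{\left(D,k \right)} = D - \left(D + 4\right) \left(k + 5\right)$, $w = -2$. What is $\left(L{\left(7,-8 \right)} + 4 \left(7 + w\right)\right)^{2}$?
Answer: $3600$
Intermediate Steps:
$L{\left(D,k \right)} = D - \left(4 + D\right) \left(5 + k\right)$
$\left(L{\left(7,-8 \right)} + 4 \left(7 + w\right)\right)^{2} = \left(\left(-20 - 28 - -32 - 7 \left(-8\right)\right) + 4 \left(7 - 2\right)\right)^{2} = \left(\left(-20 - 28 + 32 + 56\right) + 4 \cdot 5\right)^{2} = \left(40 + 20\right)^{2} = 60^{2} = 3600$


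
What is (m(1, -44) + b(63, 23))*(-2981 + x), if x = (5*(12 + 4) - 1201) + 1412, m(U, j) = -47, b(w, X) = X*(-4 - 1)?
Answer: 435780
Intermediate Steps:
b(w, X) = -5*X (b(w, X) = X*(-5) = -5*X)
x = 291 (x = (5*16 - 1201) + 1412 = (80 - 1201) + 1412 = -1121 + 1412 = 291)
(m(1, -44) + b(63, 23))*(-2981 + x) = (-47 - 5*23)*(-2981 + 291) = (-47 - 115)*(-2690) = -162*(-2690) = 435780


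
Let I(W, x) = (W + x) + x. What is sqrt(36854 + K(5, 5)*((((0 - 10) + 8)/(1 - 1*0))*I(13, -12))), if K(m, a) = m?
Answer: 2*sqrt(9241) ≈ 192.26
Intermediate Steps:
I(W, x) = W + 2*x
sqrt(36854 + K(5, 5)*((((0 - 10) + 8)/(1 - 1*0))*I(13, -12))) = sqrt(36854 + 5*((((0 - 10) + 8)/(1 - 1*0))*(13 + 2*(-12)))) = sqrt(36854 + 5*(((-10 + 8)/(1 + 0))*(13 - 24))) = sqrt(36854 + 5*(-2/1*(-11))) = sqrt(36854 + 5*(-2*1*(-11))) = sqrt(36854 + 5*(-2*(-11))) = sqrt(36854 + 5*22) = sqrt(36854 + 110) = sqrt(36964) = 2*sqrt(9241)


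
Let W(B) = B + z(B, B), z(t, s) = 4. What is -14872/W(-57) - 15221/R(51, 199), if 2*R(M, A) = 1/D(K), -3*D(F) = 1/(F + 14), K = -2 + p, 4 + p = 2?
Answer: 1029793/795 ≈ 1295.3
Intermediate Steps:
p = -2 (p = -4 + 2 = -2)
K = -4 (K = -2 - 2 = -4)
D(F) = -1/(3*(14 + F)) (D(F) = -1/(3*(F + 14)) = -1/(3*(14 + F)))
W(B) = 4 + B (W(B) = B + 4 = 4 + B)
R(M, A) = -15 (R(M, A) = 1/(2*((-1/(42 + 3*(-4))))) = 1/(2*((-1/(42 - 12)))) = 1/(2*((-1/30))) = 1/(2*((-1*1/30))) = 1/(2*(-1/30)) = (½)*(-30) = -15)
-14872/W(-57) - 15221/R(51, 199) = -14872/(4 - 57) - 15221/(-15) = -14872/(-53) - 15221*(-1/15) = -14872*(-1/53) + 15221/15 = 14872/53 + 15221/15 = 1029793/795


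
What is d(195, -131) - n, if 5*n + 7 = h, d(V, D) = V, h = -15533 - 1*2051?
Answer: 18566/5 ≈ 3713.2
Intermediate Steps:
h = -17584 (h = -15533 - 2051 = -17584)
n = -17591/5 (n = -7/5 + (⅕)*(-17584) = -7/5 - 17584/5 = -17591/5 ≈ -3518.2)
d(195, -131) - n = 195 - 1*(-17591/5) = 195 + 17591/5 = 18566/5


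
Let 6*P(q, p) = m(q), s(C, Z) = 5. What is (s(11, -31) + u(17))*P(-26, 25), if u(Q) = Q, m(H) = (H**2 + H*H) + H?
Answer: 4862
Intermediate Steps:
m(H) = H + 2*H**2 (m(H) = (H**2 + H**2) + H = 2*H**2 + H = H + 2*H**2)
P(q, p) = q*(1 + 2*q)/6 (P(q, p) = (q*(1 + 2*q))/6 = q*(1 + 2*q)/6)
(s(11, -31) + u(17))*P(-26, 25) = (5 + 17)*((1/6)*(-26)*(1 + 2*(-26))) = 22*((1/6)*(-26)*(1 - 52)) = 22*((1/6)*(-26)*(-51)) = 22*221 = 4862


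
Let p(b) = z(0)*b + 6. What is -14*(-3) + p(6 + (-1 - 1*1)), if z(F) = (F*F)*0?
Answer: 48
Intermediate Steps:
z(F) = 0 (z(F) = F²*0 = 0)
p(b) = 6 (p(b) = 0*b + 6 = 0 + 6 = 6)
-14*(-3) + p(6 + (-1 - 1*1)) = -14*(-3) + 6 = 42 + 6 = 48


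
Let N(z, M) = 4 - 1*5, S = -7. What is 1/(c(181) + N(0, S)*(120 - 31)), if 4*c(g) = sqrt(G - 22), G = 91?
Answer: -1424/126667 - 4*sqrt(69)/126667 ≈ -0.011504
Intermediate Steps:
N(z, M) = -1 (N(z, M) = 4 - 5 = -1)
c(g) = sqrt(69)/4 (c(g) = sqrt(91 - 22)/4 = sqrt(69)/4)
1/(c(181) + N(0, S)*(120 - 31)) = 1/(sqrt(69)/4 - (120 - 31)) = 1/(sqrt(69)/4 - 1*89) = 1/(sqrt(69)/4 - 89) = 1/(-89 + sqrt(69)/4)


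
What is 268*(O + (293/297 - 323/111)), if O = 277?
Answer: 810114956/10989 ≈ 73721.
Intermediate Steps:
268*(O + (293/297 - 323/111)) = 268*(277 + (293/297 - 323/111)) = 268*(277 - 21136/10989) = 268*(3022817/10989) = 810114956/10989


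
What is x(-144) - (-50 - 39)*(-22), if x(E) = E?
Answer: -2102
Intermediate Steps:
x(-144) - (-50 - 39)*(-22) = -144 - (-50 - 39)*(-22) = -144 - (-89)*(-22) = -144 - 1*1958 = -144 - 1958 = -2102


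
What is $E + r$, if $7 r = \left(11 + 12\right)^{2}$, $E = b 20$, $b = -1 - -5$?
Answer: $\frac{1089}{7} \approx 155.57$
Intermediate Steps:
$b = 4$ ($b = -1 + 5 = 4$)
$E = 80$ ($E = 4 \cdot 20 = 80$)
$r = \frac{529}{7}$ ($r = \frac{\left(11 + 12\right)^{2}}{7} = \frac{23^{2}}{7} = \frac{1}{7} \cdot 529 = \frac{529}{7} \approx 75.571$)
$E + r = 80 + \frac{529}{7} = \frac{1089}{7}$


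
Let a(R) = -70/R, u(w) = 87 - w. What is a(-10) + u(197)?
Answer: -103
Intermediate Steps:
a(-10) + u(197) = -70/(-10) + (87 - 1*197) = -70*(-⅒) + (87 - 197) = 7 - 110 = -103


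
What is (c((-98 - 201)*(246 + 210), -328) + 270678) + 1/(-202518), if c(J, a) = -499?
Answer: 54716110721/202518 ≈ 2.7018e+5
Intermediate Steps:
(c((-98 - 201)*(246 + 210), -328) + 270678) + 1/(-202518) = (-499 + 270678) + 1/(-202518) = 270179 - 1/202518 = 54716110721/202518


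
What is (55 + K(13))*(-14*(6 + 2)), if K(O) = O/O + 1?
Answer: -6384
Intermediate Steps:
K(O) = 2 (K(O) = 1 + 1 = 2)
(55 + K(13))*(-14*(6 + 2)) = (55 + 2)*(-14*(6 + 2)) = 57*(-14*8) = 57*(-112) = -6384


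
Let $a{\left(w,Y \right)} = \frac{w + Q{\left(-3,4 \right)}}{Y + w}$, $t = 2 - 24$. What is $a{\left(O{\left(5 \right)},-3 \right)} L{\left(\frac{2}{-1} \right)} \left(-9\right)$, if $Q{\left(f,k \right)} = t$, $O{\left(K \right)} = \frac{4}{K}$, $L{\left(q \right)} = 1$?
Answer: $- \frac{954}{11} \approx -86.727$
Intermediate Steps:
$t = -22$ ($t = 2 - 24 = -22$)
$Q{\left(f,k \right)} = -22$
$a{\left(w,Y \right)} = \frac{-22 + w}{Y + w}$ ($a{\left(w,Y \right)} = \frac{w - 22}{Y + w} = \frac{-22 + w}{Y + w}$)
$a{\left(O{\left(5 \right)},-3 \right)} L{\left(\frac{2}{-1} \right)} \left(-9\right) = \frac{-22 + \frac{4}{5}}{-3 + \frac{4}{5}} \cdot 1 \left(-9\right) = \frac{1}{- \frac{11}{5}} \left(- \frac{106}{5}\right) 1 \left(-9\right) = \left(- \frac{5}{11}\right) \left(- \frac{106}{5}\right) 1 \left(-9\right) = \frac{106}{11} \cdot 1 \left(-9\right) = \frac{106}{11} \left(-9\right) = - \frac{954}{11}$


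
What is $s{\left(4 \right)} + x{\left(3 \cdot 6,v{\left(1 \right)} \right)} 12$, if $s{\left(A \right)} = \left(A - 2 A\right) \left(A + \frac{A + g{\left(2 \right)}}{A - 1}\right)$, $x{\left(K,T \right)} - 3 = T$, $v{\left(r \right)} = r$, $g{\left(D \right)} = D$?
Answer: $24$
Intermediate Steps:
$x{\left(K,T \right)} = 3 + T$
$s{\left(A \right)} = - A \left(A + \frac{2 + A}{-1 + A}\right)$ ($s{\left(A \right)} = \left(A - 2 A\right) \left(A + \frac{A + 2}{A - 1}\right) = - A \left(A + \frac{2 + A}{-1 + A}\right)$)
$s{\left(4 \right)} + x{\left(3 \cdot 6,v{\left(1 \right)} \right)} 12 = \left(-1\right) 4 \frac{1}{-1 + 4} \left(2 + 4^{2}\right) + \left(3 + 1\right) 12 = \left(-1\right) 4 \cdot \frac{1}{3} \left(2 + 16\right) + 4 \cdot 12 = \left(-1\right) 4 \cdot \frac{1}{3} \cdot 18 + 48 = -24 + 48 = 24$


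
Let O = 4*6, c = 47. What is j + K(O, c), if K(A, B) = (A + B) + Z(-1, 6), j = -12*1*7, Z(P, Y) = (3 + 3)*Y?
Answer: 23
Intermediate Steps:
Z(P, Y) = 6*Y
j = -84 (j = -12*7 = -84)
O = 24
K(A, B) = 36 + A + B (K(A, B) = (A + B) + 6*6 = (A + B) + 36 = 36 + A + B)
j + K(O, c) = -84 + (36 + 24 + 47) = -84 + 107 = 23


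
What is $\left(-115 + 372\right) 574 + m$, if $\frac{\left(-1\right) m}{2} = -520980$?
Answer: $1189478$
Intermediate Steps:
$m = 1041960$ ($m = \left(-2\right) \left(-520980\right) = 1041960$)
$\left(-115 + 372\right) 574 + m = \left(-115 + 372\right) 574 + 1041960 = 257 \cdot 574 + 1041960 = 147518 + 1041960 = 1189478$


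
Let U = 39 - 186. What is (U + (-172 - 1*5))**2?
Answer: 104976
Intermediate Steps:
U = -147
(U + (-172 - 1*5))**2 = (-147 + (-172 - 1*5))**2 = (-147 + (-172 - 5))**2 = (-147 - 177)**2 = (-324)**2 = 104976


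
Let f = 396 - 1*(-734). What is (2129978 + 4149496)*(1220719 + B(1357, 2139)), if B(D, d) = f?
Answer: 7672569027426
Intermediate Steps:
f = 1130 (f = 396 + 734 = 1130)
B(D, d) = 1130
(2129978 + 4149496)*(1220719 + B(1357, 2139)) = (2129978 + 4149496)*(1220719 + 1130) = 6279474*1221849 = 7672569027426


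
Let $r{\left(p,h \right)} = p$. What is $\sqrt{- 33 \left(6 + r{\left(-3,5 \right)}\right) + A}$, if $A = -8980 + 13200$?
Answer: $\sqrt{4121} \approx 64.195$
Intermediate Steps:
$A = 4220$
$\sqrt{- 33 \left(6 + r{\left(-3,5 \right)}\right) + A} = \sqrt{- 33 \left(6 - 3\right) + 4220} = \sqrt{\left(-33\right) 3 + 4220} = \sqrt{-99 + 4220} = \sqrt{4121}$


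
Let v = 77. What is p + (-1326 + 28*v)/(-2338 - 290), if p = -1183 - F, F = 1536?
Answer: -3573181/1314 ≈ -2719.3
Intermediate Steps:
p = -2719 (p = -1183 - 1*1536 = -1183 - 1536 = -2719)
p + (-1326 + 28*v)/(-2338 - 290) = -2719 + (-1326 + 28*77)/(-2338 - 290) = -2719 + (-1326 + 2156)/(-2628) = -2719 + 830*(-1/2628) = -2719 - 415/1314 = -3573181/1314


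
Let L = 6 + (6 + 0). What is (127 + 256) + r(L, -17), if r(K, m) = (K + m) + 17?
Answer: 395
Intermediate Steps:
L = 12 (L = 6 + 6 = 12)
r(K, m) = 17 + K + m
(127 + 256) + r(L, -17) = (127 + 256) + (17 + 12 - 17) = 383 + 12 = 395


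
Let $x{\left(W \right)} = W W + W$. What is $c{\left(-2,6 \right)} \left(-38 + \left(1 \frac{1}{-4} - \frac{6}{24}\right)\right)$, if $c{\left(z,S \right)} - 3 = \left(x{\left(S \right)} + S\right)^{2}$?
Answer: $- \frac{177639}{2} \approx -88820.0$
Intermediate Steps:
$x{\left(W \right)} = W + W^{2}$ ($x{\left(W \right)} = W^{2} + W = W + W^{2}$)
$c{\left(z,S \right)} = 3 + \left(S + S \left(1 + S\right)\right)^{2}$ ($c{\left(z,S \right)} = 3 + \left(S \left(1 + S\right) + S\right)^{2} = 3 + \left(S + S \left(1 + S\right)\right)^{2}$)
$c{\left(-2,6 \right)} \left(-38 + \left(1 \frac{1}{-4} - \frac{6}{24}\right)\right) = \left(3 + 6^{2} \left(2 + 6\right)^{2}\right) \left(-38 + \left(1 \frac{1}{-4} - \frac{6}{24}\right)\right) = \left(3 + 36 \cdot 8^{2}\right) \left(-38 + \left(1 \left(- \frac{1}{4}\right) - \frac{1}{4}\right)\right) = \left(3 + 36 \cdot 64\right) \left(-38 - \frac{1}{2}\right) = \left(3 + 2304\right) \left(-38 - \frac{1}{2}\right) = 2307 \left(- \frac{77}{2}\right) = - \frac{177639}{2}$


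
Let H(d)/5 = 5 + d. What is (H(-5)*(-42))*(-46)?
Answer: 0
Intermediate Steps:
H(d) = 25 + 5*d (H(d) = 5*(5 + d) = 25 + 5*d)
(H(-5)*(-42))*(-46) = ((25 + 5*(-5))*(-42))*(-46) = ((25 - 25)*(-42))*(-46) = (0*(-42))*(-46) = 0*(-46) = 0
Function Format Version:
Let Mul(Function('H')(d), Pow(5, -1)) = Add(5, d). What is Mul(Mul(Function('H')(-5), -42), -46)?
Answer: 0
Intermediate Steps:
Function('H')(d) = Add(25, Mul(5, d)) (Function('H')(d) = Mul(5, Add(5, d)) = Add(25, Mul(5, d)))
Mul(Mul(Function('H')(-5), -42), -46) = Mul(Mul(Add(25, Mul(5, -5)), -42), -46) = Mul(Mul(Add(25, -25), -42), -46) = Mul(Mul(0, -42), -46) = Mul(0, -46) = 0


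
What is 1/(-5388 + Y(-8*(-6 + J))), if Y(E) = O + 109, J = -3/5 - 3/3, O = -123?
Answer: -1/5402 ≈ -0.00018512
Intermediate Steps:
J = -8/5 (J = -3*⅕ - 3*⅓ = -⅗ - 1 = -8/5 ≈ -1.6000)
Y(E) = -14 (Y(E) = -123 + 109 = -14)
1/(-5388 + Y(-8*(-6 + J))) = 1/(-5388 - 14) = 1/(-5402) = -1/5402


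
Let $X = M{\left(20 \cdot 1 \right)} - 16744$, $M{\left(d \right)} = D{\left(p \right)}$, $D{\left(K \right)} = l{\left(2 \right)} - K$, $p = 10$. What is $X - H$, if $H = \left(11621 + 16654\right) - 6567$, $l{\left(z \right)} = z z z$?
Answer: $-38454$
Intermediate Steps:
$l{\left(z \right)} = z^{3}$ ($l{\left(z \right)} = z^{2} z = z^{3}$)
$D{\left(K \right)} = 8 - K$ ($D{\left(K \right)} = 2^{3} - K = 8 - K$)
$M{\left(d \right)} = -2$ ($M{\left(d \right)} = 8 - 10 = -2$)
$H = 21708$ ($H = 28275 - 6567 = 21708$)
$X = -16746$ ($X = -2 - 16744 = -16746$)
$X - H = -16746 - 21708 = -38454$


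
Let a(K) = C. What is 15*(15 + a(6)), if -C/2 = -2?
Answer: 285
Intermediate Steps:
C = 4 (C = -2*(-2) = 4)
a(K) = 4
15*(15 + a(6)) = 15*(15 + 4) = 15*19 = 285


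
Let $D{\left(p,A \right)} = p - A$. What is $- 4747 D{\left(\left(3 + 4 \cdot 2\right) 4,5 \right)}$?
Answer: $-185133$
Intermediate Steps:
$- 4747 D{\left(\left(3 + 4 \cdot 2\right) 4,5 \right)} = - 4747 \left(\left(3 + 4 \cdot 2\right) 4 - 5\right) = - 4747 \left(\left(3 + 8\right) 4 - 5\right) = - 4747 \left(11 \cdot 4 - 5\right) = - 4747 \left(44 - 5\right) = \left(-4747\right) 39 = -185133$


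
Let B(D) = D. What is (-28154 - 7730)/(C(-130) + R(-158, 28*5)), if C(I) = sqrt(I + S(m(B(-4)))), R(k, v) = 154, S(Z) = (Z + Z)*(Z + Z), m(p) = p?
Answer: -251188/1081 + 17942*I*sqrt(66)/11891 ≈ -232.37 + 12.258*I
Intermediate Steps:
S(Z) = 4*Z**2 (S(Z) = (2*Z)*(2*Z) = 4*Z**2)
C(I) = sqrt(64 + I) (C(I) = sqrt(I + 4*(-4)**2) = sqrt(I + 4*16) = sqrt(I + 64) = sqrt(64 + I))
(-28154 - 7730)/(C(-130) + R(-158, 28*5)) = (-28154 - 7730)/(sqrt(64 - 130) + 154) = -35884/(sqrt(-66) + 154) = -35884/(I*sqrt(66) + 154) = -35884/(154 + I*sqrt(66))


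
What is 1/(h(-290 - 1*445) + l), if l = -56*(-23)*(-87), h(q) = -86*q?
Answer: -1/48846 ≈ -2.0473e-5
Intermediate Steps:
l = -112056 (l = 1288*(-87) = -112056)
1/(h(-290 - 1*445) + l) = 1/(-86*(-290 - 1*445) - 112056) = 1/(-86*(-290 - 445) - 112056) = 1/(-86*(-735) - 112056) = 1/(63210 - 112056) = 1/(-48846) = -1/48846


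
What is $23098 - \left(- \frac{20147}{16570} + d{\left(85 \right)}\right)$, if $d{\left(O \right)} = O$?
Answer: $\frac{381345557}{16570} \approx 23014.0$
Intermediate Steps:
$23098 - \left(- \frac{20147}{16570} + d{\left(85 \right)}\right) = 23098 - \left(85 + \frac{20147}{-16570}\right) = 23098 - \frac{1388303}{16570} = \frac{381345557}{16570}$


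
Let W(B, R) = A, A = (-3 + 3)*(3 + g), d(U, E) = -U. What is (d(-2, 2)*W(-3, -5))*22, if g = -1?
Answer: 0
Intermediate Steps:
A = 0 (A = (-3 + 3)*(3 - 1) = 0*2 = 0)
W(B, R) = 0
(d(-2, 2)*W(-3, -5))*22 = (-1*(-2)*0)*22 = (2*0)*22 = 0*22 = 0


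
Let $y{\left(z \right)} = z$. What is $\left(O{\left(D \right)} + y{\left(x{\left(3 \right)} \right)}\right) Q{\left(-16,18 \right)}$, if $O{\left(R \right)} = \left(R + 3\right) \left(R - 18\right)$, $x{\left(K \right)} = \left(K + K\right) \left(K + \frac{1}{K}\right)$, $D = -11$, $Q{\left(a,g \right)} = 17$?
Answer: $4284$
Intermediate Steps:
$x{\left(K \right)} = 2 K \left(K + \frac{1}{K}\right)$
$O{\left(R \right)} = \left(-18 + R\right) \left(3 + R\right)$ ($O{\left(R \right)} = \left(3 + R\right) \left(-18 + R\right) = \left(-18 + R\right) \left(3 + R\right)$)
$\left(O{\left(D \right)} + y{\left(x{\left(3 \right)} \right)}\right) Q{\left(-16,18 \right)} = \left(\left(-54 + \left(-11\right)^{2} - -165\right) + \left(2 + 2 \cdot 3^{2}\right)\right) 17 = \left(\left(-54 + 121 + 165\right) + \left(2 + 2 \cdot 9\right)\right) 17 = \left(232 + \left(2 + 18\right)\right) 17 = \left(232 + 20\right) 17 = 252 \cdot 17 = 4284$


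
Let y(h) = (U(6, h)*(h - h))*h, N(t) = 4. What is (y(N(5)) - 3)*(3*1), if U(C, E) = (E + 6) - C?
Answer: -9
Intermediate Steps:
U(C, E) = 6 + E - C (U(C, E) = (6 + E) - C = 6 + E - C)
y(h) = 0 (y(h) = ((6 + h - 1*6)*(h - h))*h = ((6 + h - 6)*0)*h = (h*0)*h = 0*h = 0)
(y(N(5)) - 3)*(3*1) = (0 - 3)*(3*1) = -3*3 = -9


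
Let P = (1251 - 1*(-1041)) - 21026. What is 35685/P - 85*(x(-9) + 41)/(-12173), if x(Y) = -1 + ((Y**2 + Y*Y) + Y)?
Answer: -127062235/228048982 ≈ -0.55717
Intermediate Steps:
x(Y) = -1 + Y + 2*Y**2 (x(Y) = -1 + ((Y**2 + Y**2) + Y) = -1 + (2*Y**2 + Y) = -1 + (Y + 2*Y**2) = -1 + Y + 2*Y**2)
P = -18734 (P = (1251 + 1041) - 21026 = 2292 - 21026 = -18734)
35685/P - 85*(x(-9) + 41)/(-12173) = 35685/(-18734) - 85*((-1 - 9 + 2*(-9)**2) + 41)/(-12173) = 35685*(-1/18734) - 85*((-1 - 9 + 2*81) + 41)*(-1/12173) = -35685/18734 - 85*((-1 - 9 + 162) + 41)*(-1/12173) = -35685/18734 - 85*(152 + 41)*(-1/12173) = -35685/18734 - 85*193*(-1/12173) = -35685/18734 - 16405*(-1/12173) = -35685/18734 + 16405/12173 = -127062235/228048982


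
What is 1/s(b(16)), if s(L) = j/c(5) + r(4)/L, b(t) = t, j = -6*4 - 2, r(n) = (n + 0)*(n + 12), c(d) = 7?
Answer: 7/2 ≈ 3.5000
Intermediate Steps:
r(n) = n*(12 + n)
j = -26 (j = -24 - 2 = -26)
s(L) = -26/7 + 64/L (s(L) = -26/7 + (4*(12 + 4))/L = -26*⅐ + (4*16)/L = -26/7 + 64/L)
1/s(b(16)) = 1/(-26/7 + 64/16) = 1/(-26/7 + 64*(1/16)) = 1/(-26/7 + 4) = 1/(2/7) = 7/2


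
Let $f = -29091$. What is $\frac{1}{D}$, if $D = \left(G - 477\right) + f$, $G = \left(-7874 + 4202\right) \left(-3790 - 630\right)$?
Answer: $\frac{1}{16200672} \approx 6.1726 \cdot 10^{-8}$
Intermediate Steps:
$G = 16230240$ ($G = \left(-3672\right) \left(-4420\right) = 16230240$)
$D = 16200672$ ($D = \left(16230240 - 477\right) - 29091 = 16229763 - 29091 = 16200672$)
$\frac{1}{D} = \frac{1}{16200672}$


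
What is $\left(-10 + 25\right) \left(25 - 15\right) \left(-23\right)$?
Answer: $-3450$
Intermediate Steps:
$\left(-10 + 25\right) \left(25 - 15\right) \left(-23\right) = 15 \cdot 10 \left(-23\right) = 150 \left(-23\right) = -3450$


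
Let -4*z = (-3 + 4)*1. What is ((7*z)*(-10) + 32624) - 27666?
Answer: 9951/2 ≈ 4975.5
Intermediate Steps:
z = -¼ (z = -(-3 + 4)/4 = -1/4 = -¼*1 = -¼ ≈ -0.25000)
((7*z)*(-10) + 32624) - 27666 = ((7*(-¼))*(-10) + 32624) - 27666 = (-7/4*(-10) + 32624) - 27666 = (35/2 + 32624) - 27666 = 65283/2 - 27666 = 9951/2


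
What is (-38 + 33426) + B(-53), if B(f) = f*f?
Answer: 36197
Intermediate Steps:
B(f) = f²
(-38 + 33426) + B(-53) = (-38 + 33426) + (-53)² = 33388 + 2809 = 36197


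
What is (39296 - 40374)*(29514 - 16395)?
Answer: -14142282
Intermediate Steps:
(39296 - 40374)*(29514 - 16395) = -1078*13119 = -14142282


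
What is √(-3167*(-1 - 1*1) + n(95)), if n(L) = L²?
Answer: √15359 ≈ 123.93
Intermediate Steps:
√(-3167*(-1 - 1*1) + n(95)) = √(-3167*(-1 - 1*1) + 95²) = √(-3167*(-1 - 1) + 9025) = √(-3167*(-2) + 9025) = √(6334 + 9025) = √15359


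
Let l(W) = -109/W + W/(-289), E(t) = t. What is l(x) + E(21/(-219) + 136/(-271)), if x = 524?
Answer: -7845851991/2995858388 ≈ -2.6189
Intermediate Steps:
l(W) = -109/W - W/289 (l(W) = -109/W + W*(-1/289) = -109/W - W/289)
l(x) + E(21/(-219) + 136/(-271)) = (-109/524 - 1/289*524) + (21/(-219) + 136/(-271)) = (-109*1/524 - 524/289) + (21*(-1/219) + 136*(-1/271)) = (-109/524 - 524/289) + (-7/73 - 136/271) = -306077/151436 - 11825/19783 = -7845851991/2995858388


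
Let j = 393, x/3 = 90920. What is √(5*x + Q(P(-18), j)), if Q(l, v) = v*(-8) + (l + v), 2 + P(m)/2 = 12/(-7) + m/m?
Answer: √66691135/7 ≈ 1166.6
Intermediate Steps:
x = 272760 (x = 3*90920 = 272760)
P(m) = -38/7 (P(m) = -4 + 2*(12/(-7) + m/m) = -4 + 2*(12*(-⅐) + 1) = -4 + 2*(-12/7 + 1) = -4 + 2*(-5/7) = -4 - 10/7 = -38/7)
Q(l, v) = l - 7*v (Q(l, v) = -8*v + (l + v) = l - 7*v)
√(5*x + Q(P(-18), j)) = √(5*272760 + (-38/7 - 7*393)) = √(1363800 + (-38/7 - 2751)) = √(1363800 - 19295/7) = √(9527305/7) = √66691135/7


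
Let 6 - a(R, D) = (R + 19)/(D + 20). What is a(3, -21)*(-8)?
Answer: -224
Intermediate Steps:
a(R, D) = 6 - (19 + R)/(20 + D) (a(R, D) = 6 - (R + 19)/(D + 20) = 6 - (19 + R)/(20 + D))
a(3, -21)*(-8) = ((101 - 1*3 + 6*(-21))/(20 - 21))*(-8) = ((101 - 3 - 126)/(-1))*(-8) = -1*(-28)*(-8) = 28*(-8) = -224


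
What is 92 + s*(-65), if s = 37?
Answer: -2313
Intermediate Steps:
92 + s*(-65) = 92 + 37*(-65) = 92 - 2405 = -2313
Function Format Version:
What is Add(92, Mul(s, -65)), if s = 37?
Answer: -2313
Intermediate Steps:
Add(92, Mul(s, -65)) = Add(92, Mul(37, -65)) = Add(92, -2405) = -2313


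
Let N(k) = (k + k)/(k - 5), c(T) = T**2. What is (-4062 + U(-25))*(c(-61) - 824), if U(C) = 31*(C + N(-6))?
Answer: -153062995/11 ≈ -1.3915e+7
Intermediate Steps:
N(k) = 2*k/(-5 + k) (N(k) = (2*k)/(-5 + k) = 2*k/(-5 + k))
U(C) = 372/11 + 31*C (U(C) = 31*(C + 2*(-6)/(-5 - 6)) = 31*(C + 2*(-6)/(-11)) = 31*(C + 2*(-6)*(-1/11)) = 31*(C + 12/11) = 31*(12/11 + C) = 372/11 + 31*C)
(-4062 + U(-25))*(c(-61) - 824) = (-4062 + (372/11 + 31*(-25)))*((-61)**2 - 824) = (-4062 + (372/11 - 775))*(3721 - 824) = (-4062 - 8153/11)*2897 = -52835/11*2897 = -153062995/11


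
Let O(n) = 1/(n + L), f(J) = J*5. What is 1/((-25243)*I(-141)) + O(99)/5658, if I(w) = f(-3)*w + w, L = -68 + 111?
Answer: 8171041/6672493397892 ≈ 1.2246e-6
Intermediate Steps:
L = 43
f(J) = 5*J
I(w) = -14*w (I(w) = (5*(-3))*w + w = -15*w + w = -14*w)
O(n) = 1/(43 + n) (O(n) = 1/(n + 43) = 1/(43 + n))
1/((-25243)*I(-141)) + O(99)/5658 = 1/((-25243)*((-14*(-141)))) + 1/((43 + 99)*5658) = -1/25243/1974 + (1/5658)/142 = -1/25243*1/1974 + (1/142)*(1/5658) = -1/49829682 + 1/803436 = 8171041/6672493397892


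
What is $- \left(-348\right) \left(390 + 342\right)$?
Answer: $254736$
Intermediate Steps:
$- \left(-348\right) \left(390 + 342\right) = - \left(-348\right) 732 = \left(-1\right) \left(-254736\right) = 254736$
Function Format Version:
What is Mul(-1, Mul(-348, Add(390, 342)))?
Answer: 254736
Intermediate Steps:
Mul(-1, Mul(-348, Add(390, 342))) = Mul(-1, Mul(-348, 732)) = Mul(-1, -254736) = 254736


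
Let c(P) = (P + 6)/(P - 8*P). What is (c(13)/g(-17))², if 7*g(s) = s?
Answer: 361/48841 ≈ 0.0073913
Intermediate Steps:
g(s) = s/7
c(P) = -(6 + P)/(7*P) (c(P) = (6 + P)/((-7*P)) = (6 + P)*(-1/(7*P)) = -(6 + P)/(7*P))
(c(13)/g(-17))² = (((⅐)*(-6 - 1*13)/13)/(((⅐)*(-17))))² = (((⅐)*(1/13)*(-6 - 13))/(-17/7))² = (((⅐)*(1/13)*(-19))*(-7/17))² = (-19/91*(-7/17))² = (19/221)² = 361/48841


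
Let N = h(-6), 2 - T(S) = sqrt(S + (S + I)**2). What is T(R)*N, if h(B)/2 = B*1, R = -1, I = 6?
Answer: -24 + 24*sqrt(6) ≈ 34.788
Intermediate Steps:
T(S) = 2 - sqrt(S + (6 + S)**2) (T(S) = 2 - sqrt(S + (S + 6)**2) = 2 - sqrt(S + (6 + S)**2))
h(B) = 2*B (h(B) = 2*(B*1) = 2*B)
N = -12 (N = 2*(-6) = -12)
T(R)*N = (2 - sqrt(-1 + (6 - 1)**2))*(-12) = (2 - sqrt(-1 + 5**2))*(-12) = (2 - sqrt(-1 + 25))*(-12) = (2 - sqrt(24))*(-12) = (2 - 2*sqrt(6))*(-12) = -24 + 24*sqrt(6)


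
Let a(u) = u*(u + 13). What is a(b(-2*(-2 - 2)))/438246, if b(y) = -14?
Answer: 7/219123 ≈ 3.1946e-5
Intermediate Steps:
a(u) = u*(13 + u)
a(b(-2*(-2 - 2)))/438246 = -14*(13 - 14)/438246 = -14*(-1)*(1/438246) = 14*(1/438246) = 7/219123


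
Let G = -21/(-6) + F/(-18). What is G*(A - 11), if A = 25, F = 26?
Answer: 259/9 ≈ 28.778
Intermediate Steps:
G = 37/18 (G = -21/(-6) + 26/(-18) = -21*(-1/6) + 26*(-1/18) = 7/2 - 13/9 = 37/18 ≈ 2.0556)
G*(A - 11) = 37*(25 - 11)/18 = (37/18)*14 = 259/9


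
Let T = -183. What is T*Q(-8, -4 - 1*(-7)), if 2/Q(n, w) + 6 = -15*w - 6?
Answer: 122/19 ≈ 6.4211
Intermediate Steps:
Q(n, w) = 2/(-12 - 15*w) (Q(n, w) = 2/(-6 + (-15*w - 6)) = 2/(-6 + (-6 - 15*w)) = 2/(-12 - 15*w))
T*Q(-8, -4 - 1*(-7)) = -(-366)/(12 + 15*(-4 - 1*(-7))) = -(-366)/(12 + 15*(-4 + 7)) = -(-366)/(12 + 15*3) = -(-366)/(12 + 45) = -(-366)/57 = -183*(-2/57) = 122/19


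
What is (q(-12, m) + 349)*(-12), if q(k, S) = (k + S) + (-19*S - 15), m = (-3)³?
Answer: -9696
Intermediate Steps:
m = -27
q(k, S) = -15 + k - 18*S (q(k, S) = (S + k) + (-15 - 19*S) = -15 + k - 18*S)
(q(-12, m) + 349)*(-12) = ((-15 - 12 - 18*(-27)) + 349)*(-12) = ((-15 - 12 + 486) + 349)*(-12) = (459 + 349)*(-12) = 808*(-12) = -9696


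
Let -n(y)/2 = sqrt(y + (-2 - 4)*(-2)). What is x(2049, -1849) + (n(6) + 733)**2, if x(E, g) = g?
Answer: 535512 - 8796*sqrt(2) ≈ 5.2307e+5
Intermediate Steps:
n(y) = -2*sqrt(12 + y) (n(y) = -2*sqrt(y + (-2 - 4)*(-2)) = -2*sqrt(y - 6*(-2)) = -2*sqrt(y + 12) = -2*sqrt(12 + y))
x(2049, -1849) + (n(6) + 733)**2 = -1849 + (-2*sqrt(12 + 6) + 733)**2 = -1849 + (-6*sqrt(2) + 733)**2 = -1849 + (733 - 6*sqrt(2))**2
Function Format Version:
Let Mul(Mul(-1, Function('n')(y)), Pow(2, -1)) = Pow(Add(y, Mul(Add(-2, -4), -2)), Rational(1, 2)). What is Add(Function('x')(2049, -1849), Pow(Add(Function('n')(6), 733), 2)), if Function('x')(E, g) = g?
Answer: Add(535512, Mul(-8796, Pow(2, Rational(1, 2)))) ≈ 5.2307e+5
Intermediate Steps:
Function('n')(y) = Mul(-2, Pow(Add(12, y), Rational(1, 2))) (Function('n')(y) = Mul(-2, Pow(Add(y, Mul(Add(-2, -4), -2)), Rational(1, 2))) = Mul(-2, Pow(Add(y, Mul(-6, -2)), Rational(1, 2))) = Mul(-2, Pow(Add(y, 12), Rational(1, 2))) = Mul(-2, Pow(Add(12, y), Rational(1, 2))))
Add(Function('x')(2049, -1849), Pow(Add(Function('n')(6), 733), 2)) = Add(-1849, Pow(Add(Mul(-2, Pow(Add(12, 6), Rational(1, 2))), 733), 2)) = Add(-1849, Pow(Add(Mul(-2, Pow(18, Rational(1, 2))), 733), 2)) = Add(-1849, Pow(Add(Mul(-2, Mul(3, Pow(2, Rational(1, 2)))), 733), 2)) = Add(-1849, Pow(Add(Mul(-6, Pow(2, Rational(1, 2))), 733), 2)) = Add(-1849, Pow(Add(733, Mul(-6, Pow(2, Rational(1, 2)))), 2))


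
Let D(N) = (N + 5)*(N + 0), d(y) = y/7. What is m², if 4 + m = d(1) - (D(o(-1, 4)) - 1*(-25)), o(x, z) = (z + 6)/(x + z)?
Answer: 12730624/3969 ≈ 3207.5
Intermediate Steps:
d(y) = y/7 (d(y) = y*(⅐) = y/7)
o(x, z) = (6 + z)/(x + z)
D(N) = N*(5 + N) (D(N) = (5 + N)*N = N*(5 + N))
m = -3568/63 (m = -4 + ((⅐)*1 - (((6 + 4)/(-1 + 4))*(5 + (6 + 4)/(-1 + 4)) - 1*(-25))) = -4 + (⅐ - ((10/3)*(5 + 10/3) + 25)) = -4 + (⅐ - (((⅓)*10)*(5 + (⅓)*10) + 25)) = -4 + (⅐ - (10*(5 + 10/3)/3 + 25)) = -4 + (⅐ - ((10/3)*(25/3) + 25)) = -4 + (⅐ - (250/9 + 25)) = -4 + (⅐ - 1*475/9) = -4 + (⅐ - 475/9) = -4 - 3316/63 = -3568/63 ≈ -56.635)
m² = (-3568/63)² = 12730624/3969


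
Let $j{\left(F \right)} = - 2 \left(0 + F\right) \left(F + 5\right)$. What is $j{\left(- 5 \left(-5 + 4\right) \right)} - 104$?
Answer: $-204$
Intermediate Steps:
$j{\left(F \right)} = - 2 F \left(5 + F\right)$
$j{\left(- 5 \left(-5 + 4\right) \right)} - 104 = - 2 \left(- 5 \left(-5 + 4\right)\right) \left(5 - 5 \left(-5 + 4\right)\right) - 104 = - 2 \left(\left(-5\right) \left(-1\right)\right) \left(5 - -5\right) - 104 = \left(-2\right) 5 \left(5 + 5\right) - 104 = \left(-2\right) 5 \cdot 10 - 104 = -100 - 104 = -204$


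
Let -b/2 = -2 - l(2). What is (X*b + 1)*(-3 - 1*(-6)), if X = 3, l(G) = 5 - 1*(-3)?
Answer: 183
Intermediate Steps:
l(G) = 8 (l(G) = 5 + 3 = 8)
b = 20 (b = -2*(-2 - 1*8) = -2*(-2 - 8) = -2*(-10) = 20)
(X*b + 1)*(-3 - 1*(-6)) = (3*20 + 1)*(-3 - 1*(-6)) = (60 + 1)*(-3 + 6) = 61*3 = 183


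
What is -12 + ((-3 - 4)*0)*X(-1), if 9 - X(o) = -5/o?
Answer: -12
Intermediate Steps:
X(o) = 9 + 5/o (X(o) = 9 - (-5)/o = 9 + 5/o)
-12 + ((-3 - 4)*0)*X(-1) = -12 + ((-3 - 4)*0)*(9 + 5/(-1)) = -12 + (-7*0)*(9 + 5*(-1)) = -12 + 0*(9 - 5) = -12 + 0*4 = -12 + 0 = -12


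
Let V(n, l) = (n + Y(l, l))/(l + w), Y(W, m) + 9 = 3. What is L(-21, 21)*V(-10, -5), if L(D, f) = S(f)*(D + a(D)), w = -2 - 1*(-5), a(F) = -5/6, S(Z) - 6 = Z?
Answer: -4716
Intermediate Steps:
Y(W, m) = -6 (Y(W, m) = -9 + 3 = -6)
S(Z) = 6 + Z
a(F) = -⅚ (a(F) = -5*⅙ = -⅚)
w = 3 (w = -2 + 5 = 3)
V(n, l) = (-6 + n)/(3 + l) (V(n, l) = (n - 6)/(l + 3) = (-6 + n)/(3 + l))
L(D, f) = (6 + f)*(-⅚ + D) (L(D, f) = (6 + f)*(D - ⅚) = (6 + f)*(-⅚ + D))
L(-21, 21)*V(-10, -5) = ((-5 + 6*(-21))*(6 + 21)/6)*((-6 - 10)/(3 - 5)) = ((⅙)*(-5 - 126)*27)*(-16/(-2)) = ((⅙)*(-131)*27)*(-½*(-16)) = -1179/2*8 = -4716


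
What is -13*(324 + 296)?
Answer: -8060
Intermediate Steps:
-13*(324 + 296) = -13*620 = -8060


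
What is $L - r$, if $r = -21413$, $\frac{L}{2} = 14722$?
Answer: $50857$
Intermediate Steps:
$L = 29444$ ($L = 2 \cdot 14722 = 29444$)
$L - r = 29444 - -21413 = 29444 + 21413 = 50857$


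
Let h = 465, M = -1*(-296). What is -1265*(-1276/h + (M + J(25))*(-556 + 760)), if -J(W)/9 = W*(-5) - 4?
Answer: -34967065232/93 ≈ -3.7599e+8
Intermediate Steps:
J(W) = 36 + 45*W (J(W) = -9*(W*(-5) - 4) = -9*(-5*W - 4) = -9*(-4 - 5*W) = 36 + 45*W)
M = 296
-1265*(-1276/h + (M + J(25))*(-556 + 760)) = -1265*(-1276/465 + (296 + (36 + 45*25))*(-556 + 760)) = -1265*(-1276*1/465 + (296 + (36 + 1125))*204) = -1265*(-1276/465 + (296 + 1161)*204) = -1265*(-1276/465 + 1457*204) = -1265*(-1276/465 + 297228) = -1265*138209744/465 = -34967065232/93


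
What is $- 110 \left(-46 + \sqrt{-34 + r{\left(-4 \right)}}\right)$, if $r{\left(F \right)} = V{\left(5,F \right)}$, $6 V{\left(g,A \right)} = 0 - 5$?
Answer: $5060 - \frac{55 i \sqrt{1254}}{3} \approx 5060.0 - 649.22 i$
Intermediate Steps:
$V{\left(g,A \right)} = - \frac{5}{6}$ ($V{\left(g,A \right)} = \frac{0 - 5}{6} = \frac{1}{6} \left(-5\right) = - \frac{5}{6}$)
$r{\left(F \right)} = - \frac{5}{6}$
$- 110 \left(-46 + \sqrt{-34 + r{\left(-4 \right)}}\right) = - 110 \left(-46 + \sqrt{-34 - \frac{5}{6}}\right) = - 110 \left(-46 + \sqrt{- \frac{209}{6}}\right) = - 110 \left(-46 + \frac{i \sqrt{1254}}{6}\right) = 5060 - \frac{55 i \sqrt{1254}}{3}$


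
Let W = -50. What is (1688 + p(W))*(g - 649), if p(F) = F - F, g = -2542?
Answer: -5386408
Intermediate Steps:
p(F) = 0
(1688 + p(W))*(g - 649) = (1688 + 0)*(-2542 - 649) = 1688*(-3191) = -5386408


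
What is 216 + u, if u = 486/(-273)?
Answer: 19494/91 ≈ 214.22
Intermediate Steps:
u = -162/91 (u = 486*(-1/273) = -162/91 ≈ -1.7802)
216 + u = 216 - 162/91 = 19494/91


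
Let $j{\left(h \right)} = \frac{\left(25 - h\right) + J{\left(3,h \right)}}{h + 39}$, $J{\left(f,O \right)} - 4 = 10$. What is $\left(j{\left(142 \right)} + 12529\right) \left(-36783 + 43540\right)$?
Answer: $\frac{15322484022}{181} \approx 8.4655 \cdot 10^{7}$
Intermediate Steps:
$J{\left(f,O \right)} = 14$ ($J{\left(f,O \right)} = 4 + 10 = 14$)
$j{\left(h \right)} = \frac{39 - h}{39 + h}$ ($j{\left(h \right)} = \frac{\left(25 - h\right) + 14}{h + 39} = \frac{39 - h}{39 + h}$)
$\left(j{\left(142 \right)} + 12529\right) \left(-36783 + 43540\right) = \left(\frac{39 - 142}{39 + 142} + 12529\right) \left(-36783 + 43540\right) = \left(\frac{39 - 142}{181} + 12529\right) 6757 = \left(\frac{1}{181} \left(-103\right) + 12529\right) 6757 = \left(- \frac{103}{181} + 12529\right) 6757 = \frac{2267646}{181} \cdot 6757 = \frac{15322484022}{181}$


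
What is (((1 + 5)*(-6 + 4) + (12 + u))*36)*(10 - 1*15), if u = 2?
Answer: -360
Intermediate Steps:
(((1 + 5)*(-6 + 4) + (12 + u))*36)*(10 - 1*15) = (((1 + 5)*(-6 + 4) + (12 + 2))*36)*(10 - 1*15) = ((6*(-2) + 14)*36)*(10 - 15) = ((-12 + 14)*36)*(-5) = (2*36)*(-5) = 72*(-5) = -360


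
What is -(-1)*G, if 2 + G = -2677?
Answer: -2679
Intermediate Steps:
G = -2679 (G = -2 - 2677 = -2679)
-(-1)*G = -(-1)*(-2679) = -1*2679 = -2679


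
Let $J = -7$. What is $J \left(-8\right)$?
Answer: $56$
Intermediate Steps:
$J \left(-8\right) = \left(-7\right) \left(-8\right) = 56$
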